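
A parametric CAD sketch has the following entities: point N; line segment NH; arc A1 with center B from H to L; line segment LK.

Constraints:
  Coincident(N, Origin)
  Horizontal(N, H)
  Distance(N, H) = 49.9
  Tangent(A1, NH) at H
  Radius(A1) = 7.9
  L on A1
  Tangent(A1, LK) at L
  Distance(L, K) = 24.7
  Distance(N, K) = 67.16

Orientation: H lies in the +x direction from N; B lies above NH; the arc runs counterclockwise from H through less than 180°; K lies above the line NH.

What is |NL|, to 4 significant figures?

58.28

Checks: |BL| = 7.900 ✓; ∠(BL, LK) = 90.00° ✓; |LK| = 24.70 ✓; |NK| = 67.16 ✓.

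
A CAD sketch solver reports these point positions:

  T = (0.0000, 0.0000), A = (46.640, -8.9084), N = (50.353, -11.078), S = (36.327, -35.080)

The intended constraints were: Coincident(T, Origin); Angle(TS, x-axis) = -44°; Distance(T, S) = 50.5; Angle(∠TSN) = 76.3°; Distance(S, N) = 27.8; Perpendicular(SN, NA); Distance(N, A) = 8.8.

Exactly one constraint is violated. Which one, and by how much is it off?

Distance(N, A) = 8.8 — off by 4.50.

T = (0.00, 0.00) ✓; TS at -44.00° ✓; |TS| = 50.50 ✓; ∠TSN = 76.30° ✓; |SN| = 27.80 ✓; ∠(SN, NA) = 90.00° ✓; |NA| = 4.300 ✗.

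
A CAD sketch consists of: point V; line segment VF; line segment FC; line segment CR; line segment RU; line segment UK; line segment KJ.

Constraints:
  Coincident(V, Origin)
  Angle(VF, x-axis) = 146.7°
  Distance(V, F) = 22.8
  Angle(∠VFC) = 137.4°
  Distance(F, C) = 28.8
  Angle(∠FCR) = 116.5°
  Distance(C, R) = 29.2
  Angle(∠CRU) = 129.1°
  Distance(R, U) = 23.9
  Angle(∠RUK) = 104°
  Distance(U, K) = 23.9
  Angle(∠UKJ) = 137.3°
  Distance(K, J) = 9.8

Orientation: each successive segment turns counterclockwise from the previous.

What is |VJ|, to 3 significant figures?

28.1

V is at the origin; VF runs at 146.7° with length 22.8, so F = (-19.1, 12.5). ∠VFC = 137.4° gives FC at -171° from the x-axis; with |FC| = 28.8, C = (-47.5, 7.86). ∠FCR = 116.5° gives CR at -107° from the x-axis; with |CR| = 29.2, R = (-56.1, -20.0). ∠CRU = 129.1° gives RU at -56.3° from the x-axis; with |RU| = 23.9, U = (-42.9, -39.9). ∠RUK = 104.0° gives UK at 19.7° from the x-axis; with |UK| = 23.9, K = (-20.4, -31.9). ∠UKJ = 137.3° gives KJ at 62.4° from the x-axis; with |KJ| = 9.8, J = (-15.8, -23.2). Then |VJ| = |J − V| = 28.1.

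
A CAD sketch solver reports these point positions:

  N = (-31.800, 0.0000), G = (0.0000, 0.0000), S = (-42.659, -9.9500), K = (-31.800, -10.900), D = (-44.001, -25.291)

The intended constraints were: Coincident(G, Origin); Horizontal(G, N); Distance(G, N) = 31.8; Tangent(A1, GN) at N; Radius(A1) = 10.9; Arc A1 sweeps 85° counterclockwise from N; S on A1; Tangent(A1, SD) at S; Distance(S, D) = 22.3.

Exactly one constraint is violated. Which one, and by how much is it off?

Distance(S, D) = 22.3 — off by 6.90.

G = (0.00, 0.00) ✓; G.y = 0.00, N.y = 0.00 ✓; |GN| = 31.80 ✓; ∠(KN, NG) = 90.00° ✓; |KN| = 10.90 ✓; bearing(K→S) − bearing(K→N) = 85.00° ✓; |KS| = 10.90 ✓; ∠(KS, SD) = 90.00° ✓; |SD| = 15.40 ✗.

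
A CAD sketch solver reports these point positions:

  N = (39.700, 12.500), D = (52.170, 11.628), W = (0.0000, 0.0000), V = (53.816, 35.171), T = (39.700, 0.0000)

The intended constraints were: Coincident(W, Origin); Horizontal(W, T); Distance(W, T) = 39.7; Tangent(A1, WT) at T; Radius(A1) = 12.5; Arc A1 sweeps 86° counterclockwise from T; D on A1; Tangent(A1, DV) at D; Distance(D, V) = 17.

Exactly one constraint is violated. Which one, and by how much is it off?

Distance(D, V) = 17 — off by 6.60.

W = (0.00, 0.00) ✓; W.y = 0.00, T.y = 0.00 ✓; |WT| = 39.70 ✓; ∠(NT, TW) = 90.00° ✓; |NT| = 12.50 ✓; bearing(N→D) − bearing(N→T) = 86.00° ✓; |ND| = 12.50 ✓; ∠(ND, DV) = 90.00° ✓; |DV| = 23.60 ✗.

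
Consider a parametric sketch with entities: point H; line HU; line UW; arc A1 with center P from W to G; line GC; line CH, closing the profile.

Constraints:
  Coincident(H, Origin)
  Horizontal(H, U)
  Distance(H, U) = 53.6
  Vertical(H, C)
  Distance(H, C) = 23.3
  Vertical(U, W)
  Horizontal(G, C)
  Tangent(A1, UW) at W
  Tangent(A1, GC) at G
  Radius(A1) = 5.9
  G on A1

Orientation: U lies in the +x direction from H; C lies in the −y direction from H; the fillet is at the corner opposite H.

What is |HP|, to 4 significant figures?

50.77

H is at the origin; H and U share the same y with |HU| = 53.6 and U on the +x side, so U = (53.60, 0.000). H and C share the same x with |HC| = 23.3 and C on the −y side, so C = (0.000, -23.30). The virtual corner opposite H is at (53.60, -23.30). Tangency of A1 to UW means the radius PW is perpendicular to UW and A1 meets GC tangentially, so PG is at right angles to GC, with radius 5.9, so the center P sits 5.9 in from both sides at P = (47.70, -17.40). Then |HP| = |P − H| = 50.77.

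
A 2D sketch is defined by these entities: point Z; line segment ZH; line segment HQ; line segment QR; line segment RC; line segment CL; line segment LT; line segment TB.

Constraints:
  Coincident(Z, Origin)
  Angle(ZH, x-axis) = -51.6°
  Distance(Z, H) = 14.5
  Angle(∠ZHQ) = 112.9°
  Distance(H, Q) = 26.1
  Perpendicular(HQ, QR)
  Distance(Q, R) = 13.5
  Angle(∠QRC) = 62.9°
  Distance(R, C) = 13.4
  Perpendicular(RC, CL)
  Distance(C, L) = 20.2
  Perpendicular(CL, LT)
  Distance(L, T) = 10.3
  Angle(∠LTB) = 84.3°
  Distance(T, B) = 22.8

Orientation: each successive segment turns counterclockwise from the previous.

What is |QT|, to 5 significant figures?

8.7321

Z is at the origin; ZH runs at -51.6° with length 14.5, so H = (9.0066, -11.364). ∠ZHQ = 112.9° gives HQ at 15.500° from the x-axis; with |HQ| = 26.1, Q = (34.157, -4.3886). HQ is perpendicular to QR, so QR runs at 105.50°; with |QR| = 13.5, R = (30.550, 8.6204). ∠QRC = 62.9° gives RC at -137.40° from the x-axis; with |RC| = 13.4, C = (20.686, -0.44976). RC is perpendicular to CL, so CL runs at -47.400°; with |CL| = 20.2, L = (34.359, -15.319). CL is perpendicular to LT, so LT runs at 42.600°; with |LT| = 10.3, T = (41.941, -8.3471). Then |QT| = |T − Q| = 8.7321.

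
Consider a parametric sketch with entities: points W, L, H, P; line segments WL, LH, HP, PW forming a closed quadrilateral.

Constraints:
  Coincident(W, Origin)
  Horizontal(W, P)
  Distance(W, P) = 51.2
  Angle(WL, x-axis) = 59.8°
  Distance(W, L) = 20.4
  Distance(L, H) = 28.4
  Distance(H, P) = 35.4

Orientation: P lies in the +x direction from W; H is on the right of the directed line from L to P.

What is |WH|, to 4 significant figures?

19.86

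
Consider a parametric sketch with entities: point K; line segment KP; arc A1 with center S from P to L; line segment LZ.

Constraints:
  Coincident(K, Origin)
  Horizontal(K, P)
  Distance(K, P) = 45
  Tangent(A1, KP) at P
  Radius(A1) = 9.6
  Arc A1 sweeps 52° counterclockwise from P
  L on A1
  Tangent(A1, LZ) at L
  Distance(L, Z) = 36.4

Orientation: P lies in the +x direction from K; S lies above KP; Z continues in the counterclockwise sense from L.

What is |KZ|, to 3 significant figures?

81.7

K is at the origin; K and P share the same y with |KP| = 45.0 and P on the +x side, so P = (45.0, 0.00). The tangent condition forces SP to be normal to KP, so S = P + (0, 9.6) = (45.0, 9.60). On A1, P sits at bearing -90° from S; a 52° counterclockwise sweep puts L at bearing -38°, so L = S + 9.6·(cos -38°, sin -38°) = (52.6, 3.69). Since A1 is tangent to LZ there, SL ⟂ LZ, so LZ runs along (−sin -38°, cos -38°); with |LZ| = 36.4, Z = (75.0, 32.4). Then |KZ| = |Z − K| = 81.7.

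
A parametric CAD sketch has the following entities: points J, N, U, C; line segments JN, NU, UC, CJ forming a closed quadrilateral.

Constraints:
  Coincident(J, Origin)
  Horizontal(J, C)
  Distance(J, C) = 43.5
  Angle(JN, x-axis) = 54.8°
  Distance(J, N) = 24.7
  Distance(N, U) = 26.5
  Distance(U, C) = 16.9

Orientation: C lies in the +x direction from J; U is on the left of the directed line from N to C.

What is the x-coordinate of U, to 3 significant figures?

40.5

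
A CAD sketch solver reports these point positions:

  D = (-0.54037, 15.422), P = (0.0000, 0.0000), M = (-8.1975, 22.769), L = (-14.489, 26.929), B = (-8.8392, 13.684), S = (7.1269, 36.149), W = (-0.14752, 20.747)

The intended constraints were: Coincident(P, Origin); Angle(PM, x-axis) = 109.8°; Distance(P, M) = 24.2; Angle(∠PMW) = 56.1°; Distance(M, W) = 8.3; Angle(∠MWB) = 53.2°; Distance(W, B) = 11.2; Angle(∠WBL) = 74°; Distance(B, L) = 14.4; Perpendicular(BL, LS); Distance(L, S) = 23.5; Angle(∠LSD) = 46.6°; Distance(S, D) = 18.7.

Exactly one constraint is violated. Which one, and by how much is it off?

Distance(S, D) = 18.7 — off by 3.40.

P = (0.00, 0.00) ✓; PM at 109.8° ✓; |PM| = 24.20 ✓; ∠PMW = 56.10° ✓; |MW| = 8.300 ✓; ∠MWB = 53.20° ✓; |WB| = 11.20 ✓; ∠WBL = 74.00° ✓; |BL| = 14.40 ✓; ∠(BL, LS) = 90.00° ✓; |LS| = 23.50 ✓; ∠LSD = 46.60° ✓; |SD| = 22.10 ✗.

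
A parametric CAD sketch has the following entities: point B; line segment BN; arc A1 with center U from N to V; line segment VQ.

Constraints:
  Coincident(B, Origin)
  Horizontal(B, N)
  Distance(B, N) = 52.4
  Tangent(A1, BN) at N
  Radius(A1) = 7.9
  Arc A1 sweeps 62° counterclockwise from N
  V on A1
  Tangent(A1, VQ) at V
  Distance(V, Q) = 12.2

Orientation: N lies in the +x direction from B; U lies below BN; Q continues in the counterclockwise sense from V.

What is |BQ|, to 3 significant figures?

42.4

B is at the origin; B and N share the same y with |BN| = 52.4 and N on the +x side, so N = (52.4, 0.00). A1 meets BN tangentially, so UN is at right angles to BN, so U = N + (0, -7.9) = (52.4, -7.90). On A1, N sits at bearing 90° from U; a 62° counterclockwise sweep puts V at bearing 152°, so V = U + 7.9·(cos 152°, sin 152°) = (45.4, -4.19). Tangency of A1 to VQ means the radius UV is perpendicular to VQ, so VQ runs along (−sin 152°, cos 152°); with |VQ| = 12.2, Q = (39.7, -15.0). Then |BQ| = |Q − B| = 42.4.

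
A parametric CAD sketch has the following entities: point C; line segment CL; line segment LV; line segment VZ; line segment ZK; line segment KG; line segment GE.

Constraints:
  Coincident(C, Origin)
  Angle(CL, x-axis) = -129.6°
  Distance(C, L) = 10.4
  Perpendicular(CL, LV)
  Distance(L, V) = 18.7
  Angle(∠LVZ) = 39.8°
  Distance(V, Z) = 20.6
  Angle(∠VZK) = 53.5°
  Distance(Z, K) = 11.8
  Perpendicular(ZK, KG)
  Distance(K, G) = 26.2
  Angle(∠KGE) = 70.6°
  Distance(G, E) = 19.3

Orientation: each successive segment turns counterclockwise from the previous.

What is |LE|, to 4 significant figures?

29.48

C is at the origin; CL runs at -129.6° with length 10.4, so L = (-6.629, -8.013). CL is perpendicular to LV, so LV runs at -39.60°; with |LV| = 18.7, V = (7.779, -19.93). ∠LVZ = 39.8° gives VZ at 100.6° from the x-axis; with |VZ| = 20.6, Z = (3.990, 0.3153). ∠VZK = 53.5° gives ZK at -132.9° from the x-axis; with |ZK| = 11.8, K = (-4.043, -8.329). ZK is perpendicular to KG, so KG runs at -42.90°; with |KG| = 26.2, G = (15.15, -26.16). ∠KGE = 70.6° gives GE at 66.50° from the x-axis; with |GE| = 19.3, E = (22.85, -8.464). Then |LE| = |E − L| = 29.48.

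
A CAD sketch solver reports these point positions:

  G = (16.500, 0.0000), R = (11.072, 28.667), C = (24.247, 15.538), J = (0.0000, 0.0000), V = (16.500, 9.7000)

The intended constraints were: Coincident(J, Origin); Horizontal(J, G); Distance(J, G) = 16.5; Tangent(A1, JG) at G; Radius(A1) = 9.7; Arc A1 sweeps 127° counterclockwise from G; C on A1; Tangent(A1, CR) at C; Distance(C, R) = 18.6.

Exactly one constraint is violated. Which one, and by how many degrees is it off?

Tangent(A1, CR) at C — off by 8.10°.

J = (0.00, 0.00) ✓; J.y = 0.00, G.y = 0.00 ✓; |JG| = 16.50 ✓; ∠(VG, GJ) = 90.00° ✓; |VG| = 9.700 ✓; bearing(V→C) − bearing(V→G) = 127.0° ✓; |VC| = 9.700 ✓; ∠(VC, CR) = 81.90° ✗; |CR| = 18.60 ✓.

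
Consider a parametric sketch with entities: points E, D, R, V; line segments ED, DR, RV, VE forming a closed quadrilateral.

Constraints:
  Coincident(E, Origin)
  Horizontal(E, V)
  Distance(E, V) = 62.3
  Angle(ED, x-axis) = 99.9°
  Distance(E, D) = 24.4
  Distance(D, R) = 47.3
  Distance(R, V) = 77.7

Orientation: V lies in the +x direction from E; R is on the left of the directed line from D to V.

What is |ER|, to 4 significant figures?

67.81

Checks: |DR| = 47.30 ✓; |RV| = 77.70 ✓.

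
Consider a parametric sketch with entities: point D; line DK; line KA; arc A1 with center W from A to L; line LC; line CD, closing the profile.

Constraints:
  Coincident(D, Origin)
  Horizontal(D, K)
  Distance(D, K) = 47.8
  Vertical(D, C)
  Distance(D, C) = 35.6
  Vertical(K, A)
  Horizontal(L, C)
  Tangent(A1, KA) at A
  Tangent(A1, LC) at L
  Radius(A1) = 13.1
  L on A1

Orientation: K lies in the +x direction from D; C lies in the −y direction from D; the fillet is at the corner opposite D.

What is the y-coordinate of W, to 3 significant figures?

-22.5

D and C share the same x with |DC| = 35.6 and C on the −y side, so C = (0.00, -35.6). The virtual corner opposite D is at (47.8, -35.6). Tangency of A1 to KA means the radius WA is perpendicular to KA and A1 meets LC tangentially, so WL is at right angles to LC, with radius 13.1, so the center W sits 13.1 in from both sides at W = (34.7, -22.5). So W.y = -22.5.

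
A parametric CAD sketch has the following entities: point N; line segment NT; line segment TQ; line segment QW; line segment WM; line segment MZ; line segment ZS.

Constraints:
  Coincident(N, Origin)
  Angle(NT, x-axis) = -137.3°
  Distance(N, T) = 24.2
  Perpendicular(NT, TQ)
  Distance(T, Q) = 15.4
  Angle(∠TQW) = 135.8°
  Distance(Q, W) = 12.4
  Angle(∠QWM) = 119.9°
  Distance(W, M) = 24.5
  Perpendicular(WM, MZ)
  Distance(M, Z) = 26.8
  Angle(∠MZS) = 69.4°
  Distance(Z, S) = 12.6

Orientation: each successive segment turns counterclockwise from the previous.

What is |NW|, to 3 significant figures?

28.8

N is at the origin; NT runs at -137.3° with length 24.2, so T = (-17.8, -16.4). NT is perpendicular to TQ, so TQ runs at -47.3°; with |TQ| = 15.4, Q = (-7.34, -27.7). ∠TQW = 135.8° gives QW at -3.10° from the x-axis; with |QW| = 12.4, W = (5.04, -28.4). Then |NW| = |W − N| = 28.8.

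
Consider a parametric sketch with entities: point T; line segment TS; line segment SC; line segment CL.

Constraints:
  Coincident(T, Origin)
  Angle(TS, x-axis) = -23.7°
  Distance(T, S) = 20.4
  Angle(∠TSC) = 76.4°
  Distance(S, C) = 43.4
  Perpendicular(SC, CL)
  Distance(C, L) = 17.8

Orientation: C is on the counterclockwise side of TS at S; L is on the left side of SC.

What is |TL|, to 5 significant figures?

38.656

T is at the origin; TS runs at -23.7° with length 20.4, so S = 20.4·(cos -23.7°, sin -23.7°) = (18.680, -8.1997). ∠TSC = 76.4°, so SC runs at -23.7° + (180° − 76.4°) = 79.900° from the x-axis; with |SC| = 43.4, C = S + 43.4·(cos 79.900°, sin 79.900°) = (26.290, 34.528). SC ⟂ CL; with |CL| = 17.8 on the left of SC, L = C + 17.8·(-0.98450, 0.17537) = (8.7663, 37.649). Then |TL| = |L − T| = 38.656.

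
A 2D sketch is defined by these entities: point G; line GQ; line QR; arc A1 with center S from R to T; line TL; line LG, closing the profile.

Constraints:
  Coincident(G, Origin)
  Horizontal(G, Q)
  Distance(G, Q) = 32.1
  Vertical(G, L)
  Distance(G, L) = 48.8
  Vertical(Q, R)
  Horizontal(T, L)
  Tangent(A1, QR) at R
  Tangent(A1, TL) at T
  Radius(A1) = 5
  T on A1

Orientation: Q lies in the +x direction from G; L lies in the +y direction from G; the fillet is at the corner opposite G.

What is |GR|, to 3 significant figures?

54.3

The virtual corner opposite G is at (32.1, 48.8). Since A1 is tangent to QR there, SR ⟂ QR and A1 meets TL tangentially, so ST is at right angles to TL, with radius 5.0, so the center S sits 5.0 in from both sides at S = (27.1, 43.8). That places the tangent points at R = (32.1, 43.8) on QR and T = (27.1, 48.8) on TL. Then |GR| = |R − G| = 54.3.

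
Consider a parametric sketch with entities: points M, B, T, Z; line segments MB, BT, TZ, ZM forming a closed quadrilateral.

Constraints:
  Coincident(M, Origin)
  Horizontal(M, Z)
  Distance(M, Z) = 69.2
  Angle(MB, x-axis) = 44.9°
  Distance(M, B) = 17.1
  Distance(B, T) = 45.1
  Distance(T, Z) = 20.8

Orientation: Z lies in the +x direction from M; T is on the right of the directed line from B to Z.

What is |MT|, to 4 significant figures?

52.25

M is at the origin; M and Z share the same y with |MZ| = 69.2 and Z in +x, so Z = (69.2, 0). MB runs at 44.9° with |MB| = 17.1, so B = (12.11, 12.07). T is determined by |BT| = 45.1 and |TZ| = 20.8 together: it lies at the intersection of circle(B, 45.1) and circle(Z, 20.8). With |BZ| = 58.35, the foot of the radical line on BZ is 42.90 from B and the perpendicular offset is √(45.1² − 42.90²) = 13.92. Taking the right-of-BZ solution: T = (51.20, -10.43).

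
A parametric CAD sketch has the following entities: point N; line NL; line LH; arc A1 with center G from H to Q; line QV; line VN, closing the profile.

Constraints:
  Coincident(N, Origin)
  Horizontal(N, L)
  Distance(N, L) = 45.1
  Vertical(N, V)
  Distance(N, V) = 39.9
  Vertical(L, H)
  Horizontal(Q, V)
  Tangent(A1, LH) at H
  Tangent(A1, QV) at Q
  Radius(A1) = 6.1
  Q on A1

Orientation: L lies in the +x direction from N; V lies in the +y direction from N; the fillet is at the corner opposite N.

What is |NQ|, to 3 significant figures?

55.8

N is at the origin; N and L share the same y with |NL| = 45.1 and L on the +x side, so L = (45.1, 0.00). NV is vertical with |NV| = 39.9 and V on the +y side, so V = (0.00, 39.9). The virtual corner opposite N is at (45.1, 39.9). A1 meets LH tangentially, so GH is at right angles to LH and A1 meets QV tangentially, so GQ is at right angles to QV, with radius 6.1, so the center G sits 6.1 in from both sides at G = (39.0, 33.8). That places the tangent points at H = (45.1, 33.8) on LH and Q = (39.0, 39.9) on QV. Then |NQ| = |Q − N| = 55.8.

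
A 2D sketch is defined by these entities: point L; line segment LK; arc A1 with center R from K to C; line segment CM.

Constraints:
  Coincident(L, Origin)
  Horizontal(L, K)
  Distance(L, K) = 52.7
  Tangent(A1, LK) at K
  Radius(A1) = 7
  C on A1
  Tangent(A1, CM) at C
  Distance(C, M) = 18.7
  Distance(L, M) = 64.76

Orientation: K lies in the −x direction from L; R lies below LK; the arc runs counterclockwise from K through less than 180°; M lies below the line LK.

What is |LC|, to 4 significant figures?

60.12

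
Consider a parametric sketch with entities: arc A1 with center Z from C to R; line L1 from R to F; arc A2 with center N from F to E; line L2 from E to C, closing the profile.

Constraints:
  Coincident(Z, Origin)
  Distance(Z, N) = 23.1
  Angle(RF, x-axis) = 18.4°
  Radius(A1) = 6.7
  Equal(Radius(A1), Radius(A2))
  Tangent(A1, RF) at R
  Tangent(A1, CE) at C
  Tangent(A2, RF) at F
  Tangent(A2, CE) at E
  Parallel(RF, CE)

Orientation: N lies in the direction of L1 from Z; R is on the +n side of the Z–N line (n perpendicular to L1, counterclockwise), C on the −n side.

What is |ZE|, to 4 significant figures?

24.05

The slot axis is L1's direction at 18.4°, so u = (cos 18.4°, sin 18.4°) = (0.9489, 0.3156) and n = (−sin 18.4°, cos 18.4°) = (-0.3156, 0.9489). Z is at the origin and N lies 23.1 along u from Z, so N = 23.1·u = (21.92, 7.291). Tangency of A1 to both parallel lines with radius 6.7 puts R and C at Z ± 6.7·n: R = (-2.115, 6.357), C = (2.115, -6.357). Equal radii place F and E the same way about N: F = N + 6.7·n = (19.80, 13.65), E = N − 6.7·n = (24.03, 0.9340). Then |ZE| = |E − Z| = 24.05.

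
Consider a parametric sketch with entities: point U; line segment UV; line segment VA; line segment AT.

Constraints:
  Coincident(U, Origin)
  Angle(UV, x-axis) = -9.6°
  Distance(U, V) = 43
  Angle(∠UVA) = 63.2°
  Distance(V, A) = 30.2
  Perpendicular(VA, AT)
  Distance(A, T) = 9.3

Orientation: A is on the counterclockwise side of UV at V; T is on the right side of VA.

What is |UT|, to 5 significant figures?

48.892

U is at the origin; UV runs at -9.6° with length 43.0, so V = 43.0·(cos -9.6°, sin -9.6°) = (42.398, -7.1711). ∠UVA = 63.2°, so VA runs at -9.6° + (180° − 63.2°) = 107.20° from the x-axis; with |VA| = 30.2, A = V + 30.2·(cos 107.20°, sin 107.20°) = (33.467, 21.678). VA is perpendicular to AT; with |AT| = 9.3 on the right of VA, T = A + 9.3·(0.95528, 0.29571) = (42.352, 24.428). Then |UT| = |T − U| = 48.892.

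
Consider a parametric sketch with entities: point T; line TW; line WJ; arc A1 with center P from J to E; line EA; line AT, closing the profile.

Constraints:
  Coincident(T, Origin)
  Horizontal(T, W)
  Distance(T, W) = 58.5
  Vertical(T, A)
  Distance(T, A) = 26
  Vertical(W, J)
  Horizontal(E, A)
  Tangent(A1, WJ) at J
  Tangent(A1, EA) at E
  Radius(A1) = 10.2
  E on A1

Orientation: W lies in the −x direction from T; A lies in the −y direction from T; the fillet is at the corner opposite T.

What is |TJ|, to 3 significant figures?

60.6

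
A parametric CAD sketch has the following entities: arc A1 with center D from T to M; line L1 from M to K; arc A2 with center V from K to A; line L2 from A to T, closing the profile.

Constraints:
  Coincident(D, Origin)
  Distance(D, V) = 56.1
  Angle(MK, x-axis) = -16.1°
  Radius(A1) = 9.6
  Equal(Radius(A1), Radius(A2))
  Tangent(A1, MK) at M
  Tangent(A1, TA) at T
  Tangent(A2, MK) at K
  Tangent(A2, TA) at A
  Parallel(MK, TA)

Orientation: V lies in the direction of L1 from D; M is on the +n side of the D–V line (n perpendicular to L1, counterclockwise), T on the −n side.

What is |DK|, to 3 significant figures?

56.9

The slot axis is L1's direction at -16.1°, so u = (cos -16.1°, sin -16.1°) = (0.961, -0.277) and n = (−sin -16.1°, cos -16.1°) = (0.277, 0.961). D is at the origin and V lies 56.1 along u from D, so V = 56.1·u = (53.9, -15.6). Tangency of A1 to both parallel lines with radius 9.6 puts M and T at D ± 9.6·n: M = (2.66, 9.22), T = (-2.66, -9.22). Equal radii place K and A the same way about V: K = V + 9.6·n = (56.6, -6.33), A = V − 9.6·n = (51.2, -24.8). Then |DK| = |K − D| = 56.9.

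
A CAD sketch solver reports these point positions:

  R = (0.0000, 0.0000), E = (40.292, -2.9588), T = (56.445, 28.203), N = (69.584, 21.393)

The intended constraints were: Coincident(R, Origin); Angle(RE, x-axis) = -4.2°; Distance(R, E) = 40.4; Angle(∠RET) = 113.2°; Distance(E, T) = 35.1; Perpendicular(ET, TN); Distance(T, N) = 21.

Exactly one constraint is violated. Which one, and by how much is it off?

Distance(T, N) = 21 — off by 6.20.

R = (0.00, 0.00) ✓; RE at -4.200° ✓; |RE| = 40.40 ✓; ∠RET = 113.2° ✓; |ET| = 35.10 ✓; ∠(ET, TN) = 90.00° ✓; |TN| = 14.80 ✗.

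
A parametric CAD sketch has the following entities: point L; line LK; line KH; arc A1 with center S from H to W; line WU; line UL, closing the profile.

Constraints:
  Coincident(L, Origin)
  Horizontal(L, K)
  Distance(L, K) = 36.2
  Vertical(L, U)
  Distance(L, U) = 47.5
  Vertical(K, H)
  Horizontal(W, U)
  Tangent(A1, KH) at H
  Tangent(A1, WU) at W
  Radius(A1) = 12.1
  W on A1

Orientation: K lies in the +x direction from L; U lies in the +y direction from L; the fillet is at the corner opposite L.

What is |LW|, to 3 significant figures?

53.3

L is at the origin; L and K share the same y with |LK| = 36.2 and K on the +x side, so K = (36.2, 0.00). L and U share the same x with |LU| = 47.5 and U on the +y side, so U = (0.00, 47.5). The virtual corner opposite L is at (36.2, 47.5). A1 meets KH tangentially, so SH is at right angles to KH and since A1 is tangent to WU there, SW ⟂ WU, with radius 12.1, so the center S sits 12.1 in from both sides at S = (24.1, 35.4). That places the tangent points at H = (36.2, 35.4) on KH and W = (24.1, 47.5) on WU. Then |LW| = |W − L| = 53.3.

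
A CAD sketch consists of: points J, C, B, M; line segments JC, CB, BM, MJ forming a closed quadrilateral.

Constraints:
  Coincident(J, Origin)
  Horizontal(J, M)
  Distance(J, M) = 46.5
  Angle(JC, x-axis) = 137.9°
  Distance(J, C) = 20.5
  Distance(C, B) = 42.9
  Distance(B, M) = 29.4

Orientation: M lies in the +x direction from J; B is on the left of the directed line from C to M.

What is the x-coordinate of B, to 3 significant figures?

26.9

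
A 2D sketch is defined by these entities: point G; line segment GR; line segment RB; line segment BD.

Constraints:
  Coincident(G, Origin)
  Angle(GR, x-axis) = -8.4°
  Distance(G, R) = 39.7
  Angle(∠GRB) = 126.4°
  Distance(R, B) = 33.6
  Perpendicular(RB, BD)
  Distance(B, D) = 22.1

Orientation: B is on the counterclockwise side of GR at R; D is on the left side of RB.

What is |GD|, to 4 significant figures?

58.00

∠GRB = 126.4°, so RB runs at -8.4° + (180° − 126.4°) = 45.20° from the x-axis; with |RB| = 33.6, B = R + 33.6·(cos 45.20°, sin 45.20°) = (62.95, 18.04). RB is perpendicular to BD; with |BD| = 22.1 on the left of RB, D = B + 22.1·(-0.7096, 0.7046) = (47.27, 33.61). Then |GD| = |D − G| = 58.00.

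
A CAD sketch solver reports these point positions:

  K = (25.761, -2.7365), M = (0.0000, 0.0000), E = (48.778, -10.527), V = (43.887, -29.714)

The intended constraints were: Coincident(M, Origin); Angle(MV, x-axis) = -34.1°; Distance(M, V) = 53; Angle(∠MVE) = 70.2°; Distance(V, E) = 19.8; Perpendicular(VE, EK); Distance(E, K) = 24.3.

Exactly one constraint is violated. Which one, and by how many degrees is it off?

Perpendicular(VE, EK) — off by 4.40°.

M = (0.00, 0.00) ✓; MV at -34.10° ✓; |MV| = 53.00 ✓; ∠MVE = 70.20° ✓; |VE| = 19.80 ✓; ∠(VE, EK) = 85.60° ✗; |EK| = 24.30 ✓.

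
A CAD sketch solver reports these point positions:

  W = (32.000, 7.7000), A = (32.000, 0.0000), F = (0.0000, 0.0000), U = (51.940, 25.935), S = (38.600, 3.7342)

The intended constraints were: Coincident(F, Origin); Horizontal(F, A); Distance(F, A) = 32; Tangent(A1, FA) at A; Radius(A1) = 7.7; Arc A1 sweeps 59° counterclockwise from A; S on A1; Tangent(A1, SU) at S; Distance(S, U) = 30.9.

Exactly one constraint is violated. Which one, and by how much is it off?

Distance(S, U) = 30.9 — off by 5.00.

F = (0.00, 0.00) ✓; F.y = 0.00, A.y = 0.00 ✓; |FA| = 32.00 ✓; ∠(WA, AF) = 90.00° ✓; |WA| = 7.700 ✓; bearing(W→S) − bearing(W→A) = 59.00° ✓; |WS| = 7.700 ✓; ∠(WS, SU) = 90.00° ✓; |SU| = 25.90 ✗.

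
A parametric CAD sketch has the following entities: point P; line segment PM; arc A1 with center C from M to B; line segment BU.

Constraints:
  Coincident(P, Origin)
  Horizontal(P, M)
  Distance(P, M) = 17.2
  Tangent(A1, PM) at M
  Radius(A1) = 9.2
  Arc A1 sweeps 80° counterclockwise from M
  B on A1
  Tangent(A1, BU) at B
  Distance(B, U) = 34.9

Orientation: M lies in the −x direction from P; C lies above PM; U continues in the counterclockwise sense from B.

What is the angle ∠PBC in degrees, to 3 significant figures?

147°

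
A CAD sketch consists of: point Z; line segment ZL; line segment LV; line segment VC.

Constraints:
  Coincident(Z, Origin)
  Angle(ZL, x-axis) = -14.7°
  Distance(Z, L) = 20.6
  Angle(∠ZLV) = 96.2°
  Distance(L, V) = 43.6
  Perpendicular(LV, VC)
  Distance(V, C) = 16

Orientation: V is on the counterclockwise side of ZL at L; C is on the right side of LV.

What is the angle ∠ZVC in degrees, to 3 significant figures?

114°

∠ZLV = 96.2°, so LV runs at -14.7° + (180° − 96.2°) = 69.1° from the x-axis; with |LV| = 43.6, V = L + 43.6·(cos 69.1°, sin 69.1°) = (35.5, 35.5). The perpendicularity gives VC at right angles to LV; with |VC| = 16.0 on the right of LV, C = V + 16.0·(0.934, -0.357) = (50.4, 29.8). Then cos ∠ZVC = VZ·VC / (|VZ||VC|), giving 114°.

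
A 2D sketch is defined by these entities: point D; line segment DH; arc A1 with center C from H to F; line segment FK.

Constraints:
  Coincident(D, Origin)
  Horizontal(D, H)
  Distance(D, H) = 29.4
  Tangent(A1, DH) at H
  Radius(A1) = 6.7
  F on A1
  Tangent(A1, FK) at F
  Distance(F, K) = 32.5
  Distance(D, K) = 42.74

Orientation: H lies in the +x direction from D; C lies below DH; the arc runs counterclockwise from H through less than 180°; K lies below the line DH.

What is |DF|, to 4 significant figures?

23.51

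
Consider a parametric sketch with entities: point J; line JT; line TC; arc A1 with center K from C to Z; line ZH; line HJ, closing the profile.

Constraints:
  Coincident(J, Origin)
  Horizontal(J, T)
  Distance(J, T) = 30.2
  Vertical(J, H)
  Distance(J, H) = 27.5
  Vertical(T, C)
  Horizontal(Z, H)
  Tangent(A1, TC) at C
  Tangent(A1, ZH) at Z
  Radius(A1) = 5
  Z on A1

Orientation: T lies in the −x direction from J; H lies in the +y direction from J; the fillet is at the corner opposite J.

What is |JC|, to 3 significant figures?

37.7

J is at the origin; J and T share the same y with |JT| = 30.2 and T on the −x side, so T = (-30.2, 0.00). JH is vertical with |JH| = 27.5 and H on the +y side, so H = (0.00, 27.5). The virtual corner opposite J is at (-30.2, 27.5). A1 meets TC tangentially, so KC is at right angles to TC and tangency of A1 to ZH means the radius KZ is perpendicular to ZH, with radius 5.0, so the center K sits 5.0 in from both sides at K = (-25.2, 22.5). That places the tangent points at C = (-30.2, 22.5) on TC and Z = (-25.2, 27.5) on ZH. Then |JC| = |C − J| = 37.7.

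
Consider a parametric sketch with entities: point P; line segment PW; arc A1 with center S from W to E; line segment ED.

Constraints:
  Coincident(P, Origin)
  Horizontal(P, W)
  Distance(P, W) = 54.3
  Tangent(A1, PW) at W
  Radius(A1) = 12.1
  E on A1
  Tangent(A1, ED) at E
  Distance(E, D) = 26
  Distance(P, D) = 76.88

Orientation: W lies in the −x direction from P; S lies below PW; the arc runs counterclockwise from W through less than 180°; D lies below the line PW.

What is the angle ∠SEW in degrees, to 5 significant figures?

45.570°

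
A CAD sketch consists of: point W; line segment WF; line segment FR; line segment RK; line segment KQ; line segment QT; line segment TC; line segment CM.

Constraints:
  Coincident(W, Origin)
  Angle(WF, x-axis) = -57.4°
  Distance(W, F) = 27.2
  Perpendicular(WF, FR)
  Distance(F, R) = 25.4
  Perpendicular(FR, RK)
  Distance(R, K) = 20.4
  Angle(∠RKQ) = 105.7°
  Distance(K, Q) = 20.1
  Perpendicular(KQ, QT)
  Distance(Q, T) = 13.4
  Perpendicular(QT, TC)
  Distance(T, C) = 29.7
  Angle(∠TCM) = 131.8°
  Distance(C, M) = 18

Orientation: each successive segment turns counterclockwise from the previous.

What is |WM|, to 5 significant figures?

47.891

W is at the origin; WF runs at -57.4° with length 27.2, so F = (14.655, -22.915). WF is perpendicular to FR, so FR runs at 32.600°; with |FR| = 25.4, R = (36.053, -9.2299). FR ⟂ RK, so RK runs at 122.60°; with |RK| = 20.4, K = (25.062, 7.9561). ∠RKQ = 105.7° gives KQ at -163.10° from the x-axis; with |KQ| = 20.1, Q = (5.8300, 2.1130). The perpendicularity gives QT at right angles to KQ, so QT runs at -73.100°; with |QT| = 13.4, T = (9.7254, -10.708). QT ⟂ TC, so TC runs at 16.900°; with |TC| = 29.7, C = (38.143, -2.0745). ∠TCM = 131.8° gives CM at 65.100° from the x-axis; with |CM| = 18.0, M = (45.721, 14.252). Then |WM| = |M − W| = 47.891.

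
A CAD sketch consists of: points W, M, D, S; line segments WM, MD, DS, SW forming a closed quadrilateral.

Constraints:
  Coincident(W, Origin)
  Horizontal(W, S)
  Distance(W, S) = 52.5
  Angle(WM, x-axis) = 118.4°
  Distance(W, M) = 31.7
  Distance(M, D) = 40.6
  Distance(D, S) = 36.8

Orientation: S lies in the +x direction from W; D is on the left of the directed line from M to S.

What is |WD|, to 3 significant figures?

35.6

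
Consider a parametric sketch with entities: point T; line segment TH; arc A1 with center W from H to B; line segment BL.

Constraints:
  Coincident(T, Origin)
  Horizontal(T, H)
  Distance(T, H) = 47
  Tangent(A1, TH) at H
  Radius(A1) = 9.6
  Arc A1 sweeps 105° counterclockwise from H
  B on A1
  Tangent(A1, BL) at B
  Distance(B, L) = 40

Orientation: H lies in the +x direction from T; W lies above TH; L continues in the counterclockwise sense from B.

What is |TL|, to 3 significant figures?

68.4

T is at the origin; TH is horizontal with |TH| = 47.0 and H on the +x side, so H = (47.0, 0.00). Tangency of A1 to TH means the radius WH is perpendicular to TH, so W = H + (0, 9.6) = (47.0, 9.60). On A1, H sits at bearing -90° from W; a 105° counterclockwise sweep puts B at bearing 15°, so B = W + 9.6·(cos 15°, sin 15°) = (56.3, 12.1). Since A1 is tangent to BL there, WB ⟂ BL, so BL runs along (−sin 15°, cos 15°); with |BL| = 40.0, L = (45.9, 50.7). Then |TL| = |L − T| = 68.4.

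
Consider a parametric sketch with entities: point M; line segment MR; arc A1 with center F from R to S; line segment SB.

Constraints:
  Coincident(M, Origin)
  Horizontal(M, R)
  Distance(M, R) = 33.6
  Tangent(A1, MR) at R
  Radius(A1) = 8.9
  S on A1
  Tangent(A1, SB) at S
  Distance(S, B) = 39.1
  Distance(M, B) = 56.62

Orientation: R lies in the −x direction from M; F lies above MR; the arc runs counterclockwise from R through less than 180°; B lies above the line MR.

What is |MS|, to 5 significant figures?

26.631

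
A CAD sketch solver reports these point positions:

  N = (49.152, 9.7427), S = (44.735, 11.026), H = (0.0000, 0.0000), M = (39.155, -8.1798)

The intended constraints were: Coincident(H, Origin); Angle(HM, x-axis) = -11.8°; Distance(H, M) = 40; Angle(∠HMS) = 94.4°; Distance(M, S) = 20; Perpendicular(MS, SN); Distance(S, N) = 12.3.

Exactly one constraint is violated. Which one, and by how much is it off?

Distance(S, N) = 12.3 — off by 7.70.

H = (0.00, 0.00) ✓; HM at -11.80° ✓; |HM| = 40.00 ✓; ∠HMS = 94.40° ✓; |MS| = 20.00 ✓; ∠(MS, SN) = 90.00° ✓; |SN| = 4.600 ✗.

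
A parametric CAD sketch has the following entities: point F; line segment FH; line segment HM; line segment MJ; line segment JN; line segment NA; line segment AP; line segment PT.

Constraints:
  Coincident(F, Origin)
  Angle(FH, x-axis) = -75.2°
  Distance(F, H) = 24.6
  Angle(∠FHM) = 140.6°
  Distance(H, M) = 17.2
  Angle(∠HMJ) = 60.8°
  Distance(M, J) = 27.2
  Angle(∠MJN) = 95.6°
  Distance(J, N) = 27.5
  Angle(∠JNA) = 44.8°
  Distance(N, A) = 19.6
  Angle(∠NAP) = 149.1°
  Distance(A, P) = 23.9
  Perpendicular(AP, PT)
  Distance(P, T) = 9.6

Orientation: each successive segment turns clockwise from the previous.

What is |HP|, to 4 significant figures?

22.72

F is at the origin; FH runs at -75.2° with length 24.6, so H = (6.284, -23.78). ∠FHM = 140.6° gives HM at -114.6° from the x-axis; with |HM| = 17.2, M = (-0.8761, -39.42). ∠HMJ = 60.8° gives MJ at 126.2° from the x-axis; with |MJ| = 27.2, J = (-16.94, -17.47). ∠MJN = 95.6° gives JN at 41.80° from the x-axis; with |JN| = 27.5, N = (3.560, 0.8562). ∠JNA = 44.8° gives NA at -93.40° from the x-axis; with |NA| = 19.6, A = (2.398, -18.71). ∠NAP = 149.1° gives AP at -124.3° from the x-axis; with |AP| = 23.9, P = (-11.07, -38.45). Then |HP| = |P − H| = 22.72.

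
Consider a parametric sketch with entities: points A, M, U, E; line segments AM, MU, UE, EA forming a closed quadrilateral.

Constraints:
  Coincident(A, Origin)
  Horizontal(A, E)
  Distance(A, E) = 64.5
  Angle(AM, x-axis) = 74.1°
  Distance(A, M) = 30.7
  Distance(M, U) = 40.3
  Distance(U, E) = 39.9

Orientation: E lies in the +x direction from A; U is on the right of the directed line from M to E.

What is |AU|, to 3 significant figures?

26.2

Checks: |MU| = 40.30 ✓; |UE| = 39.90 ✓.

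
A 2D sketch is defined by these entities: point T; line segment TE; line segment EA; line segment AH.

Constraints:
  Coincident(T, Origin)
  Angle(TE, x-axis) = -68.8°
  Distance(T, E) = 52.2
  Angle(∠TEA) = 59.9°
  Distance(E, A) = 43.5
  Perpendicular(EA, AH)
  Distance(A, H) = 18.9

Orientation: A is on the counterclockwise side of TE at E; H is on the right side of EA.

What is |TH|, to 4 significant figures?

66.36

∠TEA = 59.9°, so EA runs at -68.8° + (180° − 59.9°) = 51.30° from the x-axis; with |EA| = 43.5, A = E + 43.5·(cos 51.30°, sin 51.30°) = (46.07, -14.72). EA ⟂ AH; with |AH| = 18.9 on the right of EA, H = A + 18.9·(0.7804, -0.6252) = (60.82, -26.54). Then |TH| = |H − T| = 66.36.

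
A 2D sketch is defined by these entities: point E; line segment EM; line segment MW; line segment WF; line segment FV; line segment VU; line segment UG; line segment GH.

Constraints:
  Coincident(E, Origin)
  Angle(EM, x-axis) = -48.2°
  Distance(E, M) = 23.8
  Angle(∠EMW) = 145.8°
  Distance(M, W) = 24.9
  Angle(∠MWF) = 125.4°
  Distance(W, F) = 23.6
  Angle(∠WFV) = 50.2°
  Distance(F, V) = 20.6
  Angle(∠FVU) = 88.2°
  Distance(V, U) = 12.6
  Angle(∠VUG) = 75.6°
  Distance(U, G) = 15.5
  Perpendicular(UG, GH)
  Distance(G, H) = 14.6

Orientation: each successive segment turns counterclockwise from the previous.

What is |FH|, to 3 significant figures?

11.0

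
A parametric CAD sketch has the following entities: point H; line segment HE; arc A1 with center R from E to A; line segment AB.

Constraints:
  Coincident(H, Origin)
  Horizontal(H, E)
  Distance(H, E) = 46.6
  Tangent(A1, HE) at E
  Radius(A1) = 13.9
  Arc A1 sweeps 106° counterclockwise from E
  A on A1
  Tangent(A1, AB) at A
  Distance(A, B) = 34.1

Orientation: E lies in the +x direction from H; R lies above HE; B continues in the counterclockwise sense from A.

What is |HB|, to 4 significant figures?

71.47

H is at the origin; HE is horizontal with |HE| = 46.6 and E on the +x side, so E = (46.60, 0.000). A1 meets HE tangentially, so RE is at right angles to HE, so R = E + (0, 13.9) = (46.60, 13.90). On A1, E sits at bearing -90° from R; a 106° counterclockwise sweep puts A at bearing 16°, so A = R + 13.9·(cos 16°, sin 16°) = (59.96, 17.73). A1 meets AB tangentially, so RA is at right angles to AB, so AB runs along (−sin 16°, cos 16°); with |AB| = 34.1, B = (50.56, 50.51). Then |HB| = |B − H| = 71.47.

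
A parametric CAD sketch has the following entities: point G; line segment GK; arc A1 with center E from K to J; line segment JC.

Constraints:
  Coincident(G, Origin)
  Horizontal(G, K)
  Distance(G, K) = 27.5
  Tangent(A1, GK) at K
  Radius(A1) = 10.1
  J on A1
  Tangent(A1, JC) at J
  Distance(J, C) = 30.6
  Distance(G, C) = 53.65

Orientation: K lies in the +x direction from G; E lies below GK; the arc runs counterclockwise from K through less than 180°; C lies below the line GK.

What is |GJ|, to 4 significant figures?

24.01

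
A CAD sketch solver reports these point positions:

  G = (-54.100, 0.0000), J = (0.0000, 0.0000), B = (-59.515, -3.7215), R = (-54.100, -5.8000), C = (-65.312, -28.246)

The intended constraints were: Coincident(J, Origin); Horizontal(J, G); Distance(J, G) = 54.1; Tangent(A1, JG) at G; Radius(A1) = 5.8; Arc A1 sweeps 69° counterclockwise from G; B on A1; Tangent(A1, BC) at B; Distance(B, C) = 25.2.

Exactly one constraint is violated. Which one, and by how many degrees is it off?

Tangent(A1, BC) at B — off by 7.70°.

J = (0.00, 0.00) ✓; J.y = 0.00, G.y = 0.00 ✓; |JG| = 54.10 ✓; ∠(RG, GJ) = 90.00° ✓; |RG| = 5.800 ✓; bearing(R→B) − bearing(R→G) = 69.00° ✓; |RB| = 5.800 ✓; ∠(RB, BC) = 82.30° ✗; |BC| = 25.20 ✓.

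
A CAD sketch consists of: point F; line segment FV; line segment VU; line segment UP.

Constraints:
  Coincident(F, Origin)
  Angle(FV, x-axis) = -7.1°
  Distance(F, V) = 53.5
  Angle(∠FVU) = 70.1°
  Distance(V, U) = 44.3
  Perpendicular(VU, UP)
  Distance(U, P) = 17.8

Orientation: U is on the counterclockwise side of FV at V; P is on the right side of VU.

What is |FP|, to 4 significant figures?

72.93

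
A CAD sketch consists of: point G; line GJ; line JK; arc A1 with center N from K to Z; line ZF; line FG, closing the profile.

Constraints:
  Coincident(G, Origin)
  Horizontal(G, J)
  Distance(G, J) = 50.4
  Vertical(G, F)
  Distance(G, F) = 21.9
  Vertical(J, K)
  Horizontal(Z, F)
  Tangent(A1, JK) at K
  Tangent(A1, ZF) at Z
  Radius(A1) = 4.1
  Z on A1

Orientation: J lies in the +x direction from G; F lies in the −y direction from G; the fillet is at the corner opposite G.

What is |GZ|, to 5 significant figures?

51.218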